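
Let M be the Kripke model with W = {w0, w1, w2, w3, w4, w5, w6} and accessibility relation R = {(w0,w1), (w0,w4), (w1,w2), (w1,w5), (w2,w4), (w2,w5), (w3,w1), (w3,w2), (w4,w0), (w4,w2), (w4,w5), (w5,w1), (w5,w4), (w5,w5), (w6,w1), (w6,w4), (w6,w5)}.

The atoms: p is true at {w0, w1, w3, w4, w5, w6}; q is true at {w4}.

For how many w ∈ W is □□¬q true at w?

w0: successors {w1, w4}; □¬q there: w1:T, w4:T. ✓
w1: successors {w2, w5}; □¬q there: w2:F, w5:F. ✗
w2: successors {w4, w5}; □¬q there: w4:T, w5:F. ✗
w3: successors {w1, w2}; □¬q there: w1:T, w2:F. ✗
w4: successors {w0, w2, w5}; □¬q there: w0:F, w2:F, w5:F. ✗
w5: successors {w1, w4, w5}; □¬q there: w1:T, w4:T, w5:F. ✗
w6: successors {w1, w4, w5}; □¬q there: w1:T, w4:T, w5:F. ✗
Satisfying worlds: {w0}.

1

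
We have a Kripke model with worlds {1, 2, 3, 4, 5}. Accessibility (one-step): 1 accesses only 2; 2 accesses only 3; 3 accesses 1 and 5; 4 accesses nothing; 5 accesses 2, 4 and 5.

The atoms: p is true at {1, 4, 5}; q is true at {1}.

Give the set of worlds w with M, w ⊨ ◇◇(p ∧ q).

1: successors {2}; ◇(p ∧ q) there: 2:F. ✗
2: successors {3}; ◇(p ∧ q) there: 3:T. ✓
3: successors {1, 5}; ◇(p ∧ q) there: 1:F, 5:F. ✗
4: no successors, so ◇◇(p ∧ q) fails. ✗
5: successors {2, 4, 5}; ◇(p ∧ q) there: 2:F, 4:F, 5:F. ✗

{2}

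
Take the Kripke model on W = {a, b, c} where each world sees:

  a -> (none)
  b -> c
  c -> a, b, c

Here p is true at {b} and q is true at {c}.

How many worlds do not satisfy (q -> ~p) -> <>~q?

2

a: q -> ~p is T, <>~q is F. ✗
b: q -> ~p is T, <>~q is F. ✗
c: q -> ~p is T, <>~q is T. ✓
Satisfying worlds: {c}.
So (q -> ~p) -> <>~q fails at the other 2 worlds.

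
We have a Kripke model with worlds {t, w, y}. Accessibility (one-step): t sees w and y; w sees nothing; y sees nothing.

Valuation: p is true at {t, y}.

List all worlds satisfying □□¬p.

{t, w, y}

t: successors {w, y}; □¬p there: w:T, y:T. ✓
w: no successors, so □□¬p holds vacuously. ✓
y: no successors, so □□¬p holds vacuously. ✓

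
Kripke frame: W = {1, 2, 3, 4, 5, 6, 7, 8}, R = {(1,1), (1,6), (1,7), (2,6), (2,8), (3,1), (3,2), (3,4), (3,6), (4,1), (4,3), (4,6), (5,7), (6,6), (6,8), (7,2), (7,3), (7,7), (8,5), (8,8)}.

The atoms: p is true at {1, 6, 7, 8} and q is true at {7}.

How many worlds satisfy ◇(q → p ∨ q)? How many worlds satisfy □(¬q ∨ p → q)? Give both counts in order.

For ◇(q → p ∨ q):
1: successors {1, 6, 7}; q → p ∨ q there: 1:T, 6:T, 7:T. ✓
2: successors {6, 8}; q → p ∨ q there: 6:T, 8:T. ✓
3: successors {1, 2, 4, 6}; q → p ∨ q there: 1:T, 2:T, 4:T, 6:T. ✓
4: successors {1, 3, 6}; q → p ∨ q there: 1:T, 3:T, 6:T. ✓
5: successors {7}; q → p ∨ q there: 7:T. ✓
6: successors {6, 8}; q → p ∨ q there: 6:T, 8:T. ✓
7: successors {2, 3, 7}; q → p ∨ q there: 2:T, 3:T, 7:T. ✓
8: successors {5, 8}; q → p ∨ q there: 5:T, 8:T. ✓
— 8 worlds.
For □(¬q ∨ p → q):
1: successors {1, 6, 7}; ¬q ∨ p → q there: 1:F, 6:F, 7:T. ✗
2: successors {6, 8}; ¬q ∨ p → q there: 6:F, 8:F. ✗
3: successors {1, 2, 4, 6}; ¬q ∨ p → q there: 1:F, 2:F, 4:F, 6:F. ✗
4: successors {1, 3, 6}; ¬q ∨ p → q there: 1:F, 3:F, 6:F. ✗
5: successors {7}; ¬q ∨ p → q there: 7:T. ✓
6: successors {6, 8}; ¬q ∨ p → q there: 6:F, 8:F. ✗
7: successors {2, 3, 7}; ¬q ∨ p → q there: 2:F, 3:F, 7:T. ✗
8: successors {5, 8}; ¬q ∨ p → q there: 5:F, 8:F. ✗
— 1 world.

8 and 1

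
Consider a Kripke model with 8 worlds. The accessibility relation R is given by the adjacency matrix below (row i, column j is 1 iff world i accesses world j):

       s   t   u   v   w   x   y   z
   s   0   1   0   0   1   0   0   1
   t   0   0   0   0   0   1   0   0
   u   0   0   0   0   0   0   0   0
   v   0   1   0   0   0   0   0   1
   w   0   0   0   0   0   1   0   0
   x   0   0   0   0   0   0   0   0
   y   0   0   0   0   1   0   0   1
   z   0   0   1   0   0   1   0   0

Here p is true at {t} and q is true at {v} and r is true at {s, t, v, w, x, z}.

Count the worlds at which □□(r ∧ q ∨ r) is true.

s: successors {t, w, z}; □(r ∧ q ∨ r) there: t:T, w:T, z:F. ✗
t: successors {x}; □(r ∧ q ∨ r) there: x:T. ✓
u: no successors, so □□(r ∧ q ∨ r) holds vacuously. ✓
v: successors {t, z}; □(r ∧ q ∨ r) there: t:T, z:F. ✗
w: successors {x}; □(r ∧ q ∨ r) there: x:T. ✓
x: no successors, so □□(r ∧ q ∨ r) holds vacuously. ✓
y: successors {w, z}; □(r ∧ q ∨ r) there: w:T, z:F. ✗
z: successors {u, x}; □(r ∧ q ∨ r) there: u:T, x:T. ✓
Satisfying worlds: {t, u, w, x, z}.

5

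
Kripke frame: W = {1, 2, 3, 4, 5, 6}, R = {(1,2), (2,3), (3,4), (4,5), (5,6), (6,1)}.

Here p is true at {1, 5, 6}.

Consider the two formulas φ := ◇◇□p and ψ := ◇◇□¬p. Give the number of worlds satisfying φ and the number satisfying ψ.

For ◇◇□p:
1: successors {2}; ◇□p there: 2:F. ✗
2: successors {3}; ◇□p there: 3:T. ✓
3: successors {4}; ◇□p there: 4:T. ✓
4: successors {5}; ◇□p there: 5:T. ✓
5: successors {6}; ◇□p there: 6:F. ✗
6: successors {1}; ◇□p there: 1:F. ✗
— 3 worlds.
For ◇◇□¬p:
1: successors {2}; ◇□¬p there: 2:T. ✓
2: successors {3}; ◇□¬p there: 3:F. ✗
3: successors {4}; ◇□¬p there: 4:F. ✗
4: successors {5}; ◇□¬p there: 5:F. ✗
5: successors {6}; ◇□¬p there: 6:T. ✓
6: successors {1}; ◇□¬p there: 1:T. ✓
— 3 worlds.

3 and 3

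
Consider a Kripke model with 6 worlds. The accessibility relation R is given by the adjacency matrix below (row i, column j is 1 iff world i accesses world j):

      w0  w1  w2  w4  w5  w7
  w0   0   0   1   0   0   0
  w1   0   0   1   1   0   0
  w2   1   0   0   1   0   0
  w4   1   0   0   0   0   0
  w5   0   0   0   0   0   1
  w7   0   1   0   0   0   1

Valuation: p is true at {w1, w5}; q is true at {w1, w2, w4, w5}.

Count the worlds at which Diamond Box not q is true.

w0: successors {w2}; Box not q there: w2:F. ✗
w1: successors {w2, w4}; Box not q there: w2:F, w4:T. ✓
w2: successors {w0, w4}; Box not q there: w0:F, w4:T. ✓
w4: successors {w0}; Box not q there: w0:F. ✗
w5: successors {w7}; Box not q there: w7:F. ✗
w7: successors {w1, w7}; Box not q there: w1:F, w7:F. ✗
Satisfying worlds: {w1, w2}.

2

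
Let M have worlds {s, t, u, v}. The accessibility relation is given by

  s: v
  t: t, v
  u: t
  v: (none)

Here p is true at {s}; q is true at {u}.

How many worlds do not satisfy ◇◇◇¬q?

2

s: successors {v}; ◇◇¬q there: v:F. ✗
t: successors {t, v}; ◇◇¬q there: t:T, v:F. ✓
u: successors {t}; ◇◇¬q there: t:T. ✓
v: no successors, so ◇◇◇¬q fails. ✗
Satisfying worlds: {t, u}.
So ◇◇◇¬q fails at the other 2 worlds.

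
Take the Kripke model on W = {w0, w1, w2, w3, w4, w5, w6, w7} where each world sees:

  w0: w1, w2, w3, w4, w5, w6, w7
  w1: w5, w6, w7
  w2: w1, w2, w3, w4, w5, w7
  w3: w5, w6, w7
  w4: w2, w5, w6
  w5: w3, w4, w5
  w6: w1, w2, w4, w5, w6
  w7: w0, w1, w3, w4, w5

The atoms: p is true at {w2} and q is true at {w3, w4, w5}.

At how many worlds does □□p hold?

w0: successors {w1, w2, w3, w4, w5, w6, w7}; □p there: w1:F, w2:F, w3:F, w4:F, w5:F, w6:F, w7:F. ✗
w1: successors {w5, w6, w7}; □p there: w5:F, w6:F, w7:F. ✗
w2: successors {w1, w2, w3, w4, w5, w7}; □p there: w1:F, w2:F, w3:F, w4:F, w5:F, w7:F. ✗
w3: successors {w5, w6, w7}; □p there: w5:F, w6:F, w7:F. ✗
w4: successors {w2, w5, w6}; □p there: w2:F, w5:F, w6:F. ✗
w5: successors {w3, w4, w5}; □p there: w3:F, w4:F, w5:F. ✗
w6: successors {w1, w2, w4, w5, w6}; □p there: w1:F, w2:F, w4:F, w5:F, w6:F. ✗
w7: successors {w0, w1, w3, w4, w5}; □p there: w0:F, w1:F, w3:F, w4:F, w5:F. ✗
Satisfying worlds: ∅.

0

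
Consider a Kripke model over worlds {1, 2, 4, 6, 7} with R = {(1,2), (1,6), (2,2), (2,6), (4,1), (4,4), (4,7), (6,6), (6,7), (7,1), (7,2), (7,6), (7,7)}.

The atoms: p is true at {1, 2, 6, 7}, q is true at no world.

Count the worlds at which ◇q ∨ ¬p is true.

1: ◇q is F, ¬p is F. ✗
2: ◇q is F, ¬p is F. ✗
4: ◇q is F, ¬p is T. ✓
6: ◇q is F, ¬p is F. ✗
7: ◇q is F, ¬p is F. ✗
Satisfying worlds: {4}.

1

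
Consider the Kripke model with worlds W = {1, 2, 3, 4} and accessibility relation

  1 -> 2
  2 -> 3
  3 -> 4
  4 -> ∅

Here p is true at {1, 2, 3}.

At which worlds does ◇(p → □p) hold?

1: successors {2}; p → □p there: 2:T. ✓
2: successors {3}; p → □p there: 3:F. ✗
3: successors {4}; p → □p there: 4:T. ✓
4: no successors, so ◇(p → □p) fails. ✗

{1, 3}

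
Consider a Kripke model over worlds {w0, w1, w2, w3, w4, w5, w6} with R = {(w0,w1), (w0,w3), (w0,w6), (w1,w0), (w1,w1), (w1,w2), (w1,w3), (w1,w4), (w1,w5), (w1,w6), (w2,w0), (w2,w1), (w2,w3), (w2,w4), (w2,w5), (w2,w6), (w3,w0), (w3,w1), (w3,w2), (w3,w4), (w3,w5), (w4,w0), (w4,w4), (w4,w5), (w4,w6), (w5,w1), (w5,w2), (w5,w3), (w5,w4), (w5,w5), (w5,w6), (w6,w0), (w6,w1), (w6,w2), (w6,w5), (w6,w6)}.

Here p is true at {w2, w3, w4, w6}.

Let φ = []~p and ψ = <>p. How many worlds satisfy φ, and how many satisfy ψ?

For []~p:
w0: successors {w1, w3, w6}; ~p there: w1:T, w3:F, w6:F. ✗
w1: successors {w0, w1, w2, w3, w4, w5, w6}; ~p there: w0:T, w1:T, w2:F, w3:F, w4:F, w5:T, w6:F. ✗
w2: successors {w0, w1, w3, w4, w5, w6}; ~p there: w0:T, w1:T, w3:F, w4:F, w5:T, w6:F. ✗
w3: successors {w0, w1, w2, w4, w5}; ~p there: w0:T, w1:T, w2:F, w4:F, w5:T. ✗
w4: successors {w0, w4, w5, w6}; ~p there: w0:T, w4:F, w5:T, w6:F. ✗
w5: successors {w1, w2, w3, w4, w5, w6}; ~p there: w1:T, w2:F, w3:F, w4:F, w5:T, w6:F. ✗
w6: successors {w0, w1, w2, w5, w6}; ~p there: w0:T, w1:T, w2:F, w5:T, w6:F. ✗
— 0 worlds.
For <>p:
w0: successors {w1, w3, w6}; p there: w1:F, w3:T, w6:T. ✓
w1: successors {w0, w1, w2, w3, w4, w5, w6}; p there: w0:F, w1:F, w2:T, w3:T, w4:T, w5:F, w6:T. ✓
w2: successors {w0, w1, w3, w4, w5, w6}; p there: w0:F, w1:F, w3:T, w4:T, w5:F, w6:T. ✓
w3: successors {w0, w1, w2, w4, w5}; p there: w0:F, w1:F, w2:T, w4:T, w5:F. ✓
w4: successors {w0, w4, w5, w6}; p there: w0:F, w4:T, w5:F, w6:T. ✓
w5: successors {w1, w2, w3, w4, w5, w6}; p there: w1:F, w2:T, w3:T, w4:T, w5:F, w6:T. ✓
w6: successors {w0, w1, w2, w5, w6}; p there: w0:F, w1:F, w2:T, w5:F, w6:T. ✓
— 7 worlds.

0 and 7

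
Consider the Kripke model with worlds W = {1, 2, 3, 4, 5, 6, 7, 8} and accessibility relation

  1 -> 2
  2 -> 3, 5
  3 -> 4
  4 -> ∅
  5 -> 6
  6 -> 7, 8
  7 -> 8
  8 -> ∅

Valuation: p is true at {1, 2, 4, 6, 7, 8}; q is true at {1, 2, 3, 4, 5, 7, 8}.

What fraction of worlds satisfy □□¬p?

1: successors {2}; □¬p there: 2:T. ✓
2: successors {3, 5}; □¬p there: 3:F, 5:F. ✗
3: successors {4}; □¬p there: 4:T. ✓
4: no successors, so □□¬p holds vacuously. ✓
5: successors {6}; □¬p there: 6:F. ✗
6: successors {7, 8}; □¬p there: 7:F, 8:T. ✗
7: successors {8}; □¬p there: 8:T. ✓
8: no successors, so □□¬p holds vacuously. ✓
That's 5 of 8 worlds, so 5/8.

5/8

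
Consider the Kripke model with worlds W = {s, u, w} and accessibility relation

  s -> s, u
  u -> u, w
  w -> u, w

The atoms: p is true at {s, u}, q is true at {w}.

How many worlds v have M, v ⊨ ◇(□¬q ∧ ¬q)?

s: successors {s, u}; □¬q ∧ ¬q there: s:T, u:F. ✓
u: successors {u, w}; □¬q ∧ ¬q there: u:F, w:F. ✗
w: successors {u, w}; □¬q ∧ ¬q there: u:F, w:F. ✗
Satisfying worlds: {s}.

1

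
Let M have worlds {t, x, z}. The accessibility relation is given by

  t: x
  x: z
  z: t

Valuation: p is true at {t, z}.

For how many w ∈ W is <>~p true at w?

t: successors {x}; ~p there: x:T. ✓
x: successors {z}; ~p there: z:F. ✗
z: successors {t}; ~p there: t:F. ✗
Satisfying worlds: {t}.

1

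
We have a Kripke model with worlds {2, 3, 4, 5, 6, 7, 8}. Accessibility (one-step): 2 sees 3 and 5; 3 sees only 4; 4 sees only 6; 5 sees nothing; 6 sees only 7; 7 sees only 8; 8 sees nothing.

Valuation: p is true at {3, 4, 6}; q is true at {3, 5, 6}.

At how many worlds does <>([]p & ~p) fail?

2: successors {3, 5}; []p & ~p there: 3:F, 5:T. ✓
3: successors {4}; []p & ~p there: 4:F. ✗
4: successors {6}; []p & ~p there: 6:F. ✗
5: no successors, so <>([]p & ~p) fails. ✗
6: successors {7}; []p & ~p there: 7:F. ✗
7: successors {8}; []p & ~p there: 8:T. ✓
8: no successors, so <>([]p & ~p) fails. ✗
Satisfying worlds: {2, 7}.
So <>([]p & ~p) fails at the other 5 worlds.

5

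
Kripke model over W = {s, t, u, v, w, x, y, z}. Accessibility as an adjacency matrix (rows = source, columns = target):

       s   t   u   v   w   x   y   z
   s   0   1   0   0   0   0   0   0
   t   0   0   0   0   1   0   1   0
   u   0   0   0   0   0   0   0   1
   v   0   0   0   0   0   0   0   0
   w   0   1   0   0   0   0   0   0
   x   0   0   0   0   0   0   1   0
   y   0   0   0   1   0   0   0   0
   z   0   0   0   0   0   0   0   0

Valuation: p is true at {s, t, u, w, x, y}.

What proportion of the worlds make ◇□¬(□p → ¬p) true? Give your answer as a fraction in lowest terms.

s: successors {t}; □¬(□p → ¬p) there: t:F. ✗
t: successors {w, y}; □¬(□p → ¬p) there: w:T, y:F. ✓
u: successors {z}; □¬(□p → ¬p) there: z:T. ✓
v: no successors, so ◇□¬(□p → ¬p) fails. ✗
w: successors {t}; □¬(□p → ¬p) there: t:F. ✗
x: successors {y}; □¬(□p → ¬p) there: y:F. ✗
y: successors {v}; □¬(□p → ¬p) there: v:T. ✓
z: no successors, so ◇□¬(□p → ¬p) fails. ✗
That's 3 of 8 worlds, so 3/8.

3/8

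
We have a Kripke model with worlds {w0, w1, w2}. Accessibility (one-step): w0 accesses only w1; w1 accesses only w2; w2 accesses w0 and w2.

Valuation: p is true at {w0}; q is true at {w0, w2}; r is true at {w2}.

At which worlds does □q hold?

{w1, w2}

w0: successors {w1}; q there: w1:F. ✗
w1: successors {w2}; q there: w2:T. ✓
w2: successors {w0, w2}; q there: w0:T, w2:T. ✓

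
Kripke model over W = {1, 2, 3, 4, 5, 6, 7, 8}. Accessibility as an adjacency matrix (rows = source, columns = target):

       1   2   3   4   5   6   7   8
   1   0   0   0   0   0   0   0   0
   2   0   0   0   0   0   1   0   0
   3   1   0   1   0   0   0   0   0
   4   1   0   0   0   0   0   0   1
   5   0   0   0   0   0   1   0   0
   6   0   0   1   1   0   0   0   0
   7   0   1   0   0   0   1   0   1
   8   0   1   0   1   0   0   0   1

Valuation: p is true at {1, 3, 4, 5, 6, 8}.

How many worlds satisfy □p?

1: no successors, so □p holds vacuously. ✓
2: successors {6}; p there: 6:T. ✓
3: successors {1, 3}; p there: 1:T, 3:T. ✓
4: successors {1, 8}; p there: 1:T, 8:T. ✓
5: successors {6}; p there: 6:T. ✓
6: successors {3, 4}; p there: 3:T, 4:T. ✓
7: successors {2, 6, 8}; p there: 2:F, 6:T, 8:T. ✗
8: successors {2, 4, 8}; p there: 2:F, 4:T, 8:T. ✗
Satisfying worlds: {1, 2, 3, 4, 5, 6}.

6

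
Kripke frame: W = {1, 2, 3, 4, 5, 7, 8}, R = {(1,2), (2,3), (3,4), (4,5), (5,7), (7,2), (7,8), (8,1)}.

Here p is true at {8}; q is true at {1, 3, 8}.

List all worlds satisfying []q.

1: successors {2}; q there: 2:F. ✗
2: successors {3}; q there: 3:T. ✓
3: successors {4}; q there: 4:F. ✗
4: successors {5}; q there: 5:F. ✗
5: successors {7}; q there: 7:F. ✗
7: successors {2, 8}; q there: 2:F, 8:T. ✗
8: successors {1}; q there: 1:T. ✓

{2, 8}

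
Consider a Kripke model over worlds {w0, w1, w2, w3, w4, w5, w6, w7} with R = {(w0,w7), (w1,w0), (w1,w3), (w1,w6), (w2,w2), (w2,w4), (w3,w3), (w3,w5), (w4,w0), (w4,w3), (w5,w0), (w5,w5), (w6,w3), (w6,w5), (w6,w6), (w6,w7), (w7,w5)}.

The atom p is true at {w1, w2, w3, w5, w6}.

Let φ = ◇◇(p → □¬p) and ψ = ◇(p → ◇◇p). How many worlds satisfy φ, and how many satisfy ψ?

7 and 8

For ◇◇(p → □¬p):
w0: successors {w7}; ◇(p → □¬p) there: w7:F. ✗
w1: successors {w0, w3, w6}; ◇(p → □¬p) there: w0:T, w3:F, w6:T. ✓
w2: successors {w2, w4}; ◇(p → □¬p) there: w2:T, w4:T. ✓
w3: successors {w3, w5}; ◇(p → □¬p) there: w3:F, w5:T. ✓
w4: successors {w0, w3}; ◇(p → □¬p) there: w0:T, w3:F. ✓
w5: successors {w0, w5}; ◇(p → □¬p) there: w0:T, w5:T. ✓
w6: successors {w3, w5, w6, w7}; ◇(p → □¬p) there: w3:F, w5:T, w6:T, w7:F. ✓
w7: successors {w5}; ◇(p → □¬p) there: w5:T. ✓
— 7 worlds.
For ◇(p → ◇◇p):
w0: successors {w7}; p → ◇◇p there: w7:T. ✓
w1: successors {w0, w3, w6}; p → ◇◇p there: w0:T, w3:T, w6:T. ✓
w2: successors {w2, w4}; p → ◇◇p there: w2:T, w4:T. ✓
w3: successors {w3, w5}; p → ◇◇p there: w3:T, w5:T. ✓
w4: successors {w0, w3}; p → ◇◇p there: w0:T, w3:T. ✓
w5: successors {w0, w5}; p → ◇◇p there: w0:T, w5:T. ✓
w6: successors {w3, w5, w6, w7}; p → ◇◇p there: w3:T, w5:T, w6:T, w7:T. ✓
w7: successors {w5}; p → ◇◇p there: w5:T. ✓
— 8 worlds.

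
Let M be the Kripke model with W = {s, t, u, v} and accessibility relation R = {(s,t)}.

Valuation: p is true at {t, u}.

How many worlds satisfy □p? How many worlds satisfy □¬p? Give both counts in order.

4 and 3

For □p:
s: successors {t}; p there: t:T. ✓
t: no successors, so □p holds vacuously. ✓
u: no successors, so □p holds vacuously. ✓
v: no successors, so □p holds vacuously. ✓
— 4 worlds.
For □¬p:
s: successors {t}; ¬p there: t:F. ✗
t: no successors, so □¬p holds vacuously. ✓
u: no successors, so □¬p holds vacuously. ✓
v: no successors, so □¬p holds vacuously. ✓
— 3 worlds.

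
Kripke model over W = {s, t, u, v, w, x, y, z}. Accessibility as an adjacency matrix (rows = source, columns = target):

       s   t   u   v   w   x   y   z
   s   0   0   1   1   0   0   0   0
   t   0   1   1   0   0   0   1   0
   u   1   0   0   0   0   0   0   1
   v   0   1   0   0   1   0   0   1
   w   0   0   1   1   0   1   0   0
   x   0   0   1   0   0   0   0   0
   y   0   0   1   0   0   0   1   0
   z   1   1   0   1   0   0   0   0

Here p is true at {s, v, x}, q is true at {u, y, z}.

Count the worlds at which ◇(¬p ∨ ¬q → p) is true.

s: successors {u, v}; ¬p ∨ ¬q → p there: u:F, v:T. ✓
t: successors {t, u, y}; ¬p ∨ ¬q → p there: t:F, u:F, y:F. ✗
u: successors {s, z}; ¬p ∨ ¬q → p there: s:T, z:F. ✓
v: successors {t, w, z}; ¬p ∨ ¬q → p there: t:F, w:F, z:F. ✗
w: successors {u, v, x}; ¬p ∨ ¬q → p there: u:F, v:T, x:T. ✓
x: successors {u}; ¬p ∨ ¬q → p there: u:F. ✗
y: successors {u, y}; ¬p ∨ ¬q → p there: u:F, y:F. ✗
z: successors {s, t, v}; ¬p ∨ ¬q → p there: s:T, t:F, v:T. ✓
Satisfying worlds: {s, u, w, z}.

4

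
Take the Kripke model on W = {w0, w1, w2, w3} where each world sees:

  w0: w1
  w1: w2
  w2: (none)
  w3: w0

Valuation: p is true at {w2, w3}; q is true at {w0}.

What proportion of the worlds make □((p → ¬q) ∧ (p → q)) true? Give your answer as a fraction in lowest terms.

w0: successors {w1}; (p → ¬q) ∧ (p → q) there: w1:T. ✓
w1: successors {w2}; (p → ¬q) ∧ (p → q) there: w2:F. ✗
w2: no successors, so □((p → ¬q) ∧ (p → q)) holds vacuously. ✓
w3: successors {w0}; (p → ¬q) ∧ (p → q) there: w0:T. ✓
That's 3 of 4 worlds, so 3/4.

3/4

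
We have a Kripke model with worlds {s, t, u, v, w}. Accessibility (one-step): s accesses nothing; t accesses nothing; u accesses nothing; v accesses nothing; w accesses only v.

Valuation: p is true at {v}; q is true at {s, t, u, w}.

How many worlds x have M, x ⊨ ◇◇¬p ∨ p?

1

s: ◇◇¬p is F, p is F. ✗
t: ◇◇¬p is F, p is F. ✗
u: ◇◇¬p is F, p is F. ✗
v: ◇◇¬p is F, p is T. ✓
w: ◇◇¬p is F, p is F. ✗
Satisfying worlds: {v}.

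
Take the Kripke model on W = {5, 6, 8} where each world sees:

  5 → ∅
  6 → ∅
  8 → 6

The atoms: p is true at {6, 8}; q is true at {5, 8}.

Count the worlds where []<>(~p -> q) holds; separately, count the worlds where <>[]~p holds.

2 and 1

For []<>(~p -> q):
5: no successors, so []<>(~p -> q) holds vacuously. ✓
6: no successors, so []<>(~p -> q) holds vacuously. ✓
8: successors {6}; <>(~p -> q) there: 6:F. ✗
— 2 worlds.
For <>[]~p:
5: no successors, so <>[]~p fails. ✗
6: no successors, so <>[]~p fails. ✗
8: successors {6}; []~p there: 6:T. ✓
— 1 world.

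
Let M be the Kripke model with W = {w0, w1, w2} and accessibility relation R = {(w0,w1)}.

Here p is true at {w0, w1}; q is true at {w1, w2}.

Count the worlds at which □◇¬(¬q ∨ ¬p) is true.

w0: successors {w1}; ◇¬(¬q ∨ ¬p) there: w1:F. ✗
w1: no successors, so □◇¬(¬q ∨ ¬p) holds vacuously. ✓
w2: no successors, so □◇¬(¬q ∨ ¬p) holds vacuously. ✓
Satisfying worlds: {w1, w2}.

2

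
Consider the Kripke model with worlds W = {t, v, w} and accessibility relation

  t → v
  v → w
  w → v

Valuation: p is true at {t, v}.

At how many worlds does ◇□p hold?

t: successors {v}; □p there: v:F. ✗
v: successors {w}; □p there: w:T. ✓
w: successors {v}; □p there: v:F. ✗
Satisfying worlds: {v}.

1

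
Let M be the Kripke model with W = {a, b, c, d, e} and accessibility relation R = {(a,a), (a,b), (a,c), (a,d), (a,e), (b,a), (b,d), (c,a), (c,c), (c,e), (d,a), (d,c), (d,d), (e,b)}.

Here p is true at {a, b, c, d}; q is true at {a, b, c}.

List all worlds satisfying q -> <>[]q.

a: q is T, <>[]q is T. ✓
b: q is T, <>[]q is F. ✗
c: q is T, <>[]q is T. ✓
d: q is F, <>[]q is F. ✓
e: q is F, <>[]q is F. ✓

{a, c, d, e}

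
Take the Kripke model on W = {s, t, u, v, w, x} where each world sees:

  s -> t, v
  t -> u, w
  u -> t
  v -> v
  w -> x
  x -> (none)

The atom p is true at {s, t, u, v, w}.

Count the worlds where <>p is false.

s: successors {t, v}; p there: t:T, v:T. ✓
t: successors {u, w}; p there: u:T, w:T. ✓
u: successors {t}; p there: t:T. ✓
v: successors {v}; p there: v:T. ✓
w: successors {x}; p there: x:F. ✗
x: no successors, so <>p fails. ✗
Satisfying worlds: {s, t, u, v}.
So <>p fails at the other 2 worlds.

2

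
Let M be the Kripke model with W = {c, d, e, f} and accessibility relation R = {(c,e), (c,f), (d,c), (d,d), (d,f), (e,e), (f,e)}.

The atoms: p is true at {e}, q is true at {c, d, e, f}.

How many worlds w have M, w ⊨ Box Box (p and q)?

3

c: successors {e, f}; Box (p and q) there: e:T, f:T. ✓
d: successors {c, d, f}; Box (p and q) there: c:F, d:F, f:T. ✗
e: successors {e}; Box (p and q) there: e:T. ✓
f: successors {e}; Box (p and q) there: e:T. ✓
Satisfying worlds: {c, e, f}.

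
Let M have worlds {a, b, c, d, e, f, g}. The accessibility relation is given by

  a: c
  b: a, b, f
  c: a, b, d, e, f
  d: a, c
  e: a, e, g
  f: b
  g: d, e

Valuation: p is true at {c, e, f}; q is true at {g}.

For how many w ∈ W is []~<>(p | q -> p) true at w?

a: successors {c}; ~<>(p | q -> p) there: c:F. ✗
b: successors {a, b, f}; ~<>(p | q -> p) there: a:F, b:F, f:F. ✗
c: successors {a, b, d, e, f}; ~<>(p | q -> p) there: a:F, b:F, d:F, e:F, f:F. ✗
d: successors {a, c}; ~<>(p | q -> p) there: a:F, c:F. ✗
e: successors {a, e, g}; ~<>(p | q -> p) there: a:F, e:F, g:F. ✗
f: successors {b}; ~<>(p | q -> p) there: b:F. ✗
g: successors {d, e}; ~<>(p | q -> p) there: d:F, e:F. ✗
Satisfying worlds: ∅.

0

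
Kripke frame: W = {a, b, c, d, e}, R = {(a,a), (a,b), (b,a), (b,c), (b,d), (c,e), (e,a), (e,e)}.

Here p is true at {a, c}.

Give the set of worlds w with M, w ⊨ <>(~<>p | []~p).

{b}

a: successors {a, b}; ~<>p | []~p there: a:F, b:F. ✗
b: successors {a, c, d}; ~<>p | []~p there: a:F, c:T, d:T. ✓
c: successors {e}; ~<>p | []~p there: e:F. ✗
d: no successors, so <>(~<>p | []~p) fails. ✗
e: successors {a, e}; ~<>p | []~p there: a:F, e:F. ✗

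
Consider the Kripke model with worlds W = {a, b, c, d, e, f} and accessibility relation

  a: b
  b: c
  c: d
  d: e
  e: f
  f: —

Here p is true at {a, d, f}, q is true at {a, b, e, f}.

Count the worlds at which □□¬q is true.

a: successors {b}; □¬q there: b:T. ✓
b: successors {c}; □¬q there: c:T. ✓
c: successors {d}; □¬q there: d:F. ✗
d: successors {e}; □¬q there: e:F. ✗
e: successors {f}; □¬q there: f:T. ✓
f: no successors, so □□¬q holds vacuously. ✓
Satisfying worlds: {a, b, e, f}.

4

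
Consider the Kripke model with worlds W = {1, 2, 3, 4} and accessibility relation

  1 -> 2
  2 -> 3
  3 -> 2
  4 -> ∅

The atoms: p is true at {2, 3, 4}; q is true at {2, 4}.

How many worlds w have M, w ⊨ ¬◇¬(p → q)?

1: ◇¬(p → q) is F. ✓
2: ◇¬(p → q) is T. ✗
3: ◇¬(p → q) is F. ✓
4: ◇¬(p → q) is F. ✓
Satisfying worlds: {1, 3, 4}.

3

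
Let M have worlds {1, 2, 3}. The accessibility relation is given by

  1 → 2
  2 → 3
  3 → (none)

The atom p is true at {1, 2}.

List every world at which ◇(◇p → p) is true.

1: successors {2}; ◇p → p there: 2:T. ✓
2: successors {3}; ◇p → p there: 3:T. ✓
3: no successors, so ◇(◇p → p) fails. ✗

{1, 2}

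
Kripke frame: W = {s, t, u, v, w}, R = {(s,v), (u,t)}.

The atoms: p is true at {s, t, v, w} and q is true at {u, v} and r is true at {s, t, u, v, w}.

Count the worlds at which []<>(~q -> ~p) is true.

3

s: successors {v}; <>(~q -> ~p) there: v:F. ✗
t: no successors, so []<>(~q -> ~p) holds vacuously. ✓
u: successors {t}; <>(~q -> ~p) there: t:F. ✗
v: no successors, so []<>(~q -> ~p) holds vacuously. ✓
w: no successors, so []<>(~q -> ~p) holds vacuously. ✓
Satisfying worlds: {t, v, w}.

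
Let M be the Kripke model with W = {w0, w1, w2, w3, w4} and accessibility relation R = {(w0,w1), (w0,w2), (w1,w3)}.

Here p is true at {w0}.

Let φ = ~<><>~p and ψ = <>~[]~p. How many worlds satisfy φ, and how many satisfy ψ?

For ~<><>~p:
w0: <><>~p is T. ✗
w1: <><>~p is F. ✓
w2: <><>~p is F. ✓
w3: <><>~p is F. ✓
w4: <><>~p is F. ✓
— 4 worlds.
For <>~[]~p:
w0: successors {w1, w2}; ~[]~p there: w1:F, w2:F. ✗
w1: successors {w3}; ~[]~p there: w3:F. ✗
w2: no successors, so <>~[]~p fails. ✗
w3: no successors, so <>~[]~p fails. ✗
w4: no successors, so <>~[]~p fails. ✗
— 0 worlds.

4 and 0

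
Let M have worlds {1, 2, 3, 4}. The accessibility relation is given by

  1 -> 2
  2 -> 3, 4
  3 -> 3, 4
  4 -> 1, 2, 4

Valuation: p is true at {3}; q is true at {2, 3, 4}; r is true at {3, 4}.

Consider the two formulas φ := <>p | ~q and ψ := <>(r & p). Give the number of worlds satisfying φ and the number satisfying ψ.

For <>p | ~q:
1: <>p is F, ~q is T. ✓
2: <>p is T, ~q is F. ✓
3: <>p is T, ~q is F. ✓
4: <>p is F, ~q is F. ✗
— 3 worlds.
For <>(r & p):
1: successors {2}; r & p there: 2:F. ✗
2: successors {3, 4}; r & p there: 3:T, 4:F. ✓
3: successors {3, 4}; r & p there: 3:T, 4:F. ✓
4: successors {1, 2, 4}; r & p there: 1:F, 2:F, 4:F. ✗
— 2 worlds.

3 and 2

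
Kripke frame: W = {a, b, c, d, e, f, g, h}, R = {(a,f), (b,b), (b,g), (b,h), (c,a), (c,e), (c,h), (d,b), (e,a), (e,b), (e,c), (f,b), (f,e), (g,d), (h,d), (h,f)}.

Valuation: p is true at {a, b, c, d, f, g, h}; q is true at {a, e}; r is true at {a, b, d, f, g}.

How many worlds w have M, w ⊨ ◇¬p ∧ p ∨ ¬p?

a: ◇¬p ∧ p is F, ¬p is F. ✗
b: ◇¬p ∧ p is F, ¬p is F. ✗
c: ◇¬p ∧ p is T, ¬p is F. ✓
d: ◇¬p ∧ p is F, ¬p is F. ✗
e: ◇¬p ∧ p is F, ¬p is T. ✓
f: ◇¬p ∧ p is T, ¬p is F. ✓
g: ◇¬p ∧ p is F, ¬p is F. ✗
h: ◇¬p ∧ p is F, ¬p is F. ✗
Satisfying worlds: {c, e, f}.

3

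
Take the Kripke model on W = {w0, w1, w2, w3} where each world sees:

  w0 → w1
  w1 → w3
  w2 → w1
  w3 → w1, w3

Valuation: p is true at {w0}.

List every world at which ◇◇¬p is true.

w0: successors {w1}; ◇¬p there: w1:T. ✓
w1: successors {w3}; ◇¬p there: w3:T. ✓
w2: successors {w1}; ◇¬p there: w1:T. ✓
w3: successors {w1, w3}; ◇¬p there: w1:T, w3:T. ✓

{w0, w1, w2, w3}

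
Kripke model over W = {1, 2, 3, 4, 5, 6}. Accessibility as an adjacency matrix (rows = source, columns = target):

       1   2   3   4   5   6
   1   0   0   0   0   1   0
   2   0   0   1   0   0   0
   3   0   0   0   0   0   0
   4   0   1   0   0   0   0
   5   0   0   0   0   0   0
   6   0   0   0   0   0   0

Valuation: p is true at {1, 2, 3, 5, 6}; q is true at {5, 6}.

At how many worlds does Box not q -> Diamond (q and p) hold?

1: Box not q is F, Diamond (q and p) is T. ✓
2: Box not q is T, Diamond (q and p) is F. ✗
3: Box not q is T, Diamond (q and p) is F. ✗
4: Box not q is T, Diamond (q and p) is F. ✗
5: Box not q is T, Diamond (q and p) is F. ✗
6: Box not q is T, Diamond (q and p) is F. ✗
Satisfying worlds: {1}.

1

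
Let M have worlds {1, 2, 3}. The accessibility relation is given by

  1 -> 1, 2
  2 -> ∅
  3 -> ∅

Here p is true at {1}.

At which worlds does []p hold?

1: successors {1, 2}; p there: 1:T, 2:F. ✗
2: no successors, so []p holds vacuously. ✓
3: no successors, so []p holds vacuously. ✓

{2, 3}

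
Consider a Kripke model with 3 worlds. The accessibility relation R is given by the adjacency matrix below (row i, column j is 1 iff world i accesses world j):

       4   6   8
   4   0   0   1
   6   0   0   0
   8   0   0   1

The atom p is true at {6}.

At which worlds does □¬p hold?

{4, 6, 8}

4: successors {8}; ¬p there: 8:T. ✓
6: no successors, so □¬p holds vacuously. ✓
8: successors {8}; ¬p there: 8:T. ✓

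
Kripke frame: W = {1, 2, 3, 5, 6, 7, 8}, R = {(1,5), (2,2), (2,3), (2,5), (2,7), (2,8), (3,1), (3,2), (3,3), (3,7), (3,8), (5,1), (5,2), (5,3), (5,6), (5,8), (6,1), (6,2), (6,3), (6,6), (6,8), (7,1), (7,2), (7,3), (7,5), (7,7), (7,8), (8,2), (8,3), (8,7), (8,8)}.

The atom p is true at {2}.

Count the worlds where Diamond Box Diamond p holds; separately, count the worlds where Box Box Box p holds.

For Diamond Box Diamond p:
1: successors {5}; Box Diamond p there: 5:F. ✗
2: successors {2, 3, 5, 7, 8}; Box Diamond p there: 2:T, 3:F, 5:F, 7:F, 8:T. ✓
3: successors {1, 2, 3, 7, 8}; Box Diamond p there: 1:T, 2:T, 3:F, 7:F, 8:T. ✓
5: successors {1, 2, 3, 6, 8}; Box Diamond p there: 1:T, 2:T, 3:F, 6:F, 8:T. ✓
6: successors {1, 2, 3, 6, 8}; Box Diamond p there: 1:T, 2:T, 3:F, 6:F, 8:T. ✓
7: successors {1, 2, 3, 5, 7, 8}; Box Diamond p there: 1:T, 2:T, 3:F, 5:F, 7:F, 8:T. ✓
8: successors {2, 3, 7, 8}; Box Diamond p there: 2:T, 3:F, 7:F, 8:T. ✓
— 6 worlds.
For Box Box Box p:
1: successors {5}; Box Box p there: 5:F. ✗
2: successors {2, 3, 5, 7, 8}; Box Box p there: 2:F, 3:F, 5:F, 7:F, 8:F. ✗
3: successors {1, 2, 3, 7, 8}; Box Box p there: 1:F, 2:F, 3:F, 7:F, 8:F. ✗
5: successors {1, 2, 3, 6, 8}; Box Box p there: 1:F, 2:F, 3:F, 6:F, 8:F. ✗
6: successors {1, 2, 3, 6, 8}; Box Box p there: 1:F, 2:F, 3:F, 6:F, 8:F. ✗
7: successors {1, 2, 3, 5, 7, 8}; Box Box p there: 1:F, 2:F, 3:F, 5:F, 7:F, 8:F. ✗
8: successors {2, 3, 7, 8}; Box Box p there: 2:F, 3:F, 7:F, 8:F. ✗
— 0 worlds.

6 and 0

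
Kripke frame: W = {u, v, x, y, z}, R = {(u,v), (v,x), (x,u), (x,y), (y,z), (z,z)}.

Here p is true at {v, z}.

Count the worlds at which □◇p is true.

u: successors {v}; ◇p there: v:F. ✗
v: successors {x}; ◇p there: x:F. ✗
x: successors {u, y}; ◇p there: u:T, y:T. ✓
y: successors {z}; ◇p there: z:T. ✓
z: successors {z}; ◇p there: z:T. ✓
Satisfying worlds: {x, y, z}.

3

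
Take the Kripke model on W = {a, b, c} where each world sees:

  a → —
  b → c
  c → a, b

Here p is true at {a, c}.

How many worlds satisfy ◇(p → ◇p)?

a: no successors, so ◇(p → ◇p) fails. ✗
b: successors {c}; p → ◇p there: c:T. ✓
c: successors {a, b}; p → ◇p there: a:F, b:T. ✓
Satisfying worlds: {b, c}.

2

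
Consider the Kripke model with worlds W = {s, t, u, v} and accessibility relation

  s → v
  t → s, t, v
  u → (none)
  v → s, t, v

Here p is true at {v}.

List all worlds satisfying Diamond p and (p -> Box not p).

s: Diamond p is T, p -> Box not p is T. ✓
t: Diamond p is T, p -> Box not p is T. ✓
u: Diamond p is F, p -> Box not p is T. ✗
v: Diamond p is T, p -> Box not p is F. ✗

{s, t}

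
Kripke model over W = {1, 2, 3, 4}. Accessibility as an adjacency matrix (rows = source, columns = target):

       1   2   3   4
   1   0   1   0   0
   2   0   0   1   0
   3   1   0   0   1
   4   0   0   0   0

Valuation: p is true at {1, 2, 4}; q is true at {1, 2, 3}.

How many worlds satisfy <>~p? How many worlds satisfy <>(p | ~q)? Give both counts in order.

1 and 2

For <>~p:
1: successors {2}; ~p there: 2:F. ✗
2: successors {3}; ~p there: 3:T. ✓
3: successors {1, 4}; ~p there: 1:F, 4:F. ✗
4: no successors, so <>~p fails. ✗
— 1 world.
For <>(p | ~q):
1: successors {2}; p | ~q there: 2:T. ✓
2: successors {3}; p | ~q there: 3:F. ✗
3: successors {1, 4}; p | ~q there: 1:T, 4:T. ✓
4: no successors, so <>(p | ~q) fails. ✗
— 2 worlds.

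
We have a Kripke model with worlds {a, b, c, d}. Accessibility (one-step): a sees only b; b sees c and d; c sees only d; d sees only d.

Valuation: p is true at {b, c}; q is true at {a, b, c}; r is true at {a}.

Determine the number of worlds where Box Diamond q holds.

a: successors {b}; Diamond q there: b:T. ✓
b: successors {c, d}; Diamond q there: c:F, d:F. ✗
c: successors {d}; Diamond q there: d:F. ✗
d: successors {d}; Diamond q there: d:F. ✗
Satisfying worlds: {a}.

1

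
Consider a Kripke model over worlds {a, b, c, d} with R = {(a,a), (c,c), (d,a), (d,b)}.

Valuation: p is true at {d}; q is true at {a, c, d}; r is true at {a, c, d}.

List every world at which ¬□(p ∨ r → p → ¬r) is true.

∅

a: □(p ∨ r → p → ¬r) is T. ✗
b: □(p ∨ r → p → ¬r) is T. ✗
c: □(p ∨ r → p → ¬r) is T. ✗
d: □(p ∨ r → p → ¬r) is T. ✗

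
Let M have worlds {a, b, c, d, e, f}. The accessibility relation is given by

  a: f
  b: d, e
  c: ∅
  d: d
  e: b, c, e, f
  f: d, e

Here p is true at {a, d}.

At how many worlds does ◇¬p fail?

2

a: successors {f}; ¬p there: f:T. ✓
b: successors {d, e}; ¬p there: d:F, e:T. ✓
c: no successors, so ◇¬p fails. ✗
d: successors {d}; ¬p there: d:F. ✗
e: successors {b, c, e, f}; ¬p there: b:T, c:T, e:T, f:T. ✓
f: successors {d, e}; ¬p there: d:F, e:T. ✓
Satisfying worlds: {a, b, e, f}.
So ◇¬p fails at the other 2 worlds.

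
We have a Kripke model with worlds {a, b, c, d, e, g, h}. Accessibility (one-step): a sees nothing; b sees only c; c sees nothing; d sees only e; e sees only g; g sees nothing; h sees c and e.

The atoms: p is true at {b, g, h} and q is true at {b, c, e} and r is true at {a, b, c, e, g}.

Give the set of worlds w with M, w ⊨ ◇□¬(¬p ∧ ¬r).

{b, d, e, h}

a: no successors, so ◇□¬(¬p ∧ ¬r) fails. ✗
b: successors {c}; □¬(¬p ∧ ¬r) there: c:T. ✓
c: no successors, so ◇□¬(¬p ∧ ¬r) fails. ✗
d: successors {e}; □¬(¬p ∧ ¬r) there: e:T. ✓
e: successors {g}; □¬(¬p ∧ ¬r) there: g:T. ✓
g: no successors, so ◇□¬(¬p ∧ ¬r) fails. ✗
h: successors {c, e}; □¬(¬p ∧ ¬r) there: c:T, e:T. ✓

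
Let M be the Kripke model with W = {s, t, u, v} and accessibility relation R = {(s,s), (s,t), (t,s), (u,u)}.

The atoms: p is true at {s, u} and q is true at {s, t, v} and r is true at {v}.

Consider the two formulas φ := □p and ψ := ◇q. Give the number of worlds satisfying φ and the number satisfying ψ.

For □p:
s: successors {s, t}; p there: s:T, t:F. ✗
t: successors {s}; p there: s:T. ✓
u: successors {u}; p there: u:T. ✓
v: no successors, so □p holds vacuously. ✓
— 3 worlds.
For ◇q:
s: successors {s, t}; q there: s:T, t:T. ✓
t: successors {s}; q there: s:T. ✓
u: successors {u}; q there: u:F. ✗
v: no successors, so ◇q fails. ✗
— 2 worlds.

3 and 2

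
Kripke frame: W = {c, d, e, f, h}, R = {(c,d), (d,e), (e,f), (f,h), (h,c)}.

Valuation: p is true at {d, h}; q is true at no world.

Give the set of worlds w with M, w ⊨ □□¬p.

{c, d, f}

c: successors {d}; □¬p there: d:T. ✓
d: successors {e}; □¬p there: e:T. ✓
e: successors {f}; □¬p there: f:F. ✗
f: successors {h}; □¬p there: h:T. ✓
h: successors {c}; □¬p there: c:F. ✗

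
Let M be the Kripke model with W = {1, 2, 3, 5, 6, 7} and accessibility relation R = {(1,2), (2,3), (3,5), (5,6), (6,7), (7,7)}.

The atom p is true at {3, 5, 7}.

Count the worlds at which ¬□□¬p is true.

5

1: □□¬p is F. ✓
2: □□¬p is F. ✓
3: □□¬p is T. ✗
5: □□¬p is F. ✓
6: □□¬p is F. ✓
7: □□¬p is F. ✓
Satisfying worlds: {1, 2, 5, 6, 7}.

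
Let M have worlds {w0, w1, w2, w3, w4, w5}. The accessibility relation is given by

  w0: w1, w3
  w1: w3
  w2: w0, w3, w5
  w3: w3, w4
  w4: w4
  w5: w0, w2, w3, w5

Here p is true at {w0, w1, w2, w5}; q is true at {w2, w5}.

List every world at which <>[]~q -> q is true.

{w2, w5}

w0: <>[]~q is T, q is F. ✗
w1: <>[]~q is T, q is F. ✗
w2: <>[]~q is T, q is T. ✓
w3: <>[]~q is T, q is F. ✗
w4: <>[]~q is T, q is F. ✗
w5: <>[]~q is T, q is T. ✓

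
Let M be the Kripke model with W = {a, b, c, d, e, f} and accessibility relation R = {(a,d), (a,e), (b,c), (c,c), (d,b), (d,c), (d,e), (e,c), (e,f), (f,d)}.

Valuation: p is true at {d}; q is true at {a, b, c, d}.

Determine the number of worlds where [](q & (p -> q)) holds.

3

a: successors {d, e}; q & (p -> q) there: d:T, e:F. ✗
b: successors {c}; q & (p -> q) there: c:T. ✓
c: successors {c}; q & (p -> q) there: c:T. ✓
d: successors {b, c, e}; q & (p -> q) there: b:T, c:T, e:F. ✗
e: successors {c, f}; q & (p -> q) there: c:T, f:F. ✗
f: successors {d}; q & (p -> q) there: d:T. ✓
Satisfying worlds: {b, c, f}.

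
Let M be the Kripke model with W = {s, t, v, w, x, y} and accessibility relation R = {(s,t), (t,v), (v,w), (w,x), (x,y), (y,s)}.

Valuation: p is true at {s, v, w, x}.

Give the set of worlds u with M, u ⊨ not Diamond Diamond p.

s: Diamond Diamond p is T. ✗
t: Diamond Diamond p is T. ✗
v: Diamond Diamond p is T. ✗
w: Diamond Diamond p is F. ✓
x: Diamond Diamond p is T. ✗
y: Diamond Diamond p is F. ✓

{w, y}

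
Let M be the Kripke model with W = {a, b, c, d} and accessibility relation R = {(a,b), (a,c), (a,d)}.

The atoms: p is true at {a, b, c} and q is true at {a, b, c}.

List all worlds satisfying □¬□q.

a: successors {b, c, d}; ¬□q there: b:F, c:F, d:F. ✗
b: no successors, so □¬□q holds vacuously. ✓
c: no successors, so □¬□q holds vacuously. ✓
d: no successors, so □¬□q holds vacuously. ✓

{b, c, d}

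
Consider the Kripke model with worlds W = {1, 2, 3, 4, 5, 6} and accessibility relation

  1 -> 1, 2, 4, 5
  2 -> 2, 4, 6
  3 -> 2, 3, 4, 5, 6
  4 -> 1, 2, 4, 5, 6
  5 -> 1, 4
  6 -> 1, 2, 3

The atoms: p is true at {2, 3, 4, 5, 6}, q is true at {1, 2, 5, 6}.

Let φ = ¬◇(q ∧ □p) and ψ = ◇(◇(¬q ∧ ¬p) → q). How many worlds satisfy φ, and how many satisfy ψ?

For ¬◇(q ∧ □p):
1: ◇(q ∧ □p) is T. ✗
2: ◇(q ∧ □p) is T. ✗
3: ◇(q ∧ □p) is T. ✗
4: ◇(q ∧ □p) is T. ✗
5: ◇(q ∧ □p) is F. ✓
6: ◇(q ∧ □p) is T. ✗
— 1 world.
For ◇(◇(¬q ∧ ¬p) → q):
1: successors {1, 2, 4, 5}; ◇(¬q ∧ ¬p) → q there: 1:T, 2:T, 4:T, 5:T. ✓
2: successors {2, 4, 6}; ◇(¬q ∧ ¬p) → q there: 2:T, 4:T, 6:T. ✓
3: successors {2, 3, 4, 5, 6}; ◇(¬q ∧ ¬p) → q there: 2:T, 3:T, 4:T, 5:T, 6:T. ✓
4: successors {1, 2, 4, 5, 6}; ◇(¬q ∧ ¬p) → q there: 1:T, 2:T, 4:T, 5:T, 6:T. ✓
5: successors {1, 4}; ◇(¬q ∧ ¬p) → q there: 1:T, 4:T. ✓
6: successors {1, 2, 3}; ◇(¬q ∧ ¬p) → q there: 1:T, 2:T, 3:T. ✓
— 6 worlds.

1 and 6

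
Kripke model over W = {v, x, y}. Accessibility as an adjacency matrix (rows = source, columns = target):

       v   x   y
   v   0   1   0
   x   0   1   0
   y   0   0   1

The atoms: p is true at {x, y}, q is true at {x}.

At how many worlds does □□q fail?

v: successors {x}; □q there: x:T. ✓
x: successors {x}; □q there: x:T. ✓
y: successors {y}; □q there: y:F. ✗
Satisfying worlds: {v, x}.
So □□q fails at the other 1 world.

1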